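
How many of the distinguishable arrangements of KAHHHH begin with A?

With the first slot taken by A, it remains to arrange the other 5 letters (KHHHH).
Those 5 letters have H appearing 4 times, giving (5)!/(4!) = 5.

5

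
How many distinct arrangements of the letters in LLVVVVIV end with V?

With the last slot taken by V, it remains to arrange the other 7 letters (LLVVVIV).
Those 7 letters have L appearing twice and V appearing 4 times, giving (7)!/(4!·2!) = 105.

105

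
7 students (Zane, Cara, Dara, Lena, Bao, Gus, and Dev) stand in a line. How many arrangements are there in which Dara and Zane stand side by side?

1440

Place the 5 others and the Dara-Zane pair as 6 objects in a line; the pair has 2 internal arrangements.
That gives 2 × 6! = 2 × 720 = 1440.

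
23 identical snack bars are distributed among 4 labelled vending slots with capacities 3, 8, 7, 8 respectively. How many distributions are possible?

20

By stars and bars, unrestricted non-negative solutions to x_1+…+x_4 = 23 number C(23+3,3) = 2600.
Subtract solutions that violate a single cap (substitute x_i' = x_i − (cap_i+1)): x_1 ≥ 4 gives C(22,3) = 1540; x_2 ≥ 9 gives C(17,3) = 680; x_3 ≥ 8 gives C(18,3) = 816; x_4 ≥ 9 gives C(17,3) = 680. Together 3716.
Add back pairs where two caps are both exceeded: 286 + 364 + 286 + 84 + 56 + 84 = 1160.
Subtract triples: 10 + 4 + 10 + 0 = 24.
By inclusion–exclusion the count is 2600 − 3716 + 1160 − 24 = 20.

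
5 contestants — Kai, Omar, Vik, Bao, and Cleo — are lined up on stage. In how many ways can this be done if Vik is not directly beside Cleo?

There are 5! = 120 arrangements in all. If Vik and Cleo are adjacent, merging them into one block gives 2·(4)! = 48 arrangements.
So 120 − 48 = 72 arrangements keep them apart.

72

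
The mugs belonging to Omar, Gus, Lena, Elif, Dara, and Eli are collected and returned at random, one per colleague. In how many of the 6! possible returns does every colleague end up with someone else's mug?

Count assignments avoiding every fixed point. For any j of the 6 colleagues fixed to their own mug, the other 6−j can be arranged in (6−j)! ways.
By inclusion–exclusion this is Σ_{j=0}^{6} (−1)^j C(6,j)·(6−j)!.
Computing: 720 − 720 + 360 − 120 + 30 − 6 + 1 = 265.

265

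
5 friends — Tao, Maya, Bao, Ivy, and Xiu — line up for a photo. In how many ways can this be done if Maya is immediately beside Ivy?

48

Treat {Maya, Ivy} as a single unit. There are 4 units to order, and the pair itself can be ordered 2 ways.
That gives 2 × 4! = 2 × 24 = 48.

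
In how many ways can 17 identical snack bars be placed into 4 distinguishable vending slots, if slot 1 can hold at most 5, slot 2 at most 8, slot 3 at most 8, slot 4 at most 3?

Ignoring the caps, the number of non-negative solutions to x_1+…+x_4 = 17 is C(20,3) = 1140.
Subtract solutions that violate a single cap (substitute x_i' = x_i − (cap_i+1)): x_1 ≥ 6 gives C(14,3) = 364; x_2 ≥ 9 gives C(11,3) = 165; x_3 ≥ 9 gives C(11,3) = 165; x_4 ≥ 4 gives C(16,3) = 560. Together 1254.
Add back pairs where two caps are both exceeded: 10 + 10 + 120 + 0 + 35 + 35 = 210.
By inclusion–exclusion the count is 1140 − 1254 + 210 = 96.

96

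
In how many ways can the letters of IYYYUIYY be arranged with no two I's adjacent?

Total arrangements of IYYYUIYY: 8!/(5!·2!) = 168.
Arrangements with the I's together: treat II as one letter, giving (7)!/(5!) = 42.
Hence 168 − 42 = 126.

126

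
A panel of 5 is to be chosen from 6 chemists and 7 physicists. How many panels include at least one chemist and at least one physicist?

1260

With no constraint there are C(13,5) = 1287 possible selections.
Selections missing a whole group: no chemists → C(7,5) = 21; no physicists → C(6,5) = 6.
Both groups omitted at once is impossible, so 1287 − 27 = 1260.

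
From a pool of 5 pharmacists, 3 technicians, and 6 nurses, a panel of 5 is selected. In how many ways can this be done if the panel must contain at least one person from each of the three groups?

Unrestricted: C(14,5) = 2002 ways to pick any 5 of the 14.
Subtract selections that omit an entire group: no pharmacists → C(9,5) = 126; no technicians → C(11,5) = 462; no nurses → C(8,5) = 56.
Add back selections omitting two groups (i.e. drawn from a single group): C(5,5) + C(3,5) + C(6,5) = 7.
By inclusion–exclusion: 2002 − 644 + 7 = 1365.

1365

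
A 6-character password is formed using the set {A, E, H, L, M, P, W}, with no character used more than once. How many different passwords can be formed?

5040

With no repetition, fill the 6 characters in order: 7 choices, then 6, down to 2.
That product is 7 × 6 × 5 × 4 × 3 × 2 = 5040.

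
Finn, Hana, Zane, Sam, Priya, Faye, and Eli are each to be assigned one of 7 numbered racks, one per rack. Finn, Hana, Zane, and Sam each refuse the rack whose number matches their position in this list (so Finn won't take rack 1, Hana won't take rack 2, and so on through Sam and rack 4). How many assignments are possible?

2790

Let Aᵢ (for 1 ≤ i ≤ 4) be the placements that put person i in their forbidden rack. Any j of these fix j positions, leaving (7−j)! ways to fill the rest, and there are C(4,j) ways to pick which j.
By inclusion–exclusion, the number of valid placements is Σ_{j=0}^{4} (−1)^j C(4,j)·(7−j)!.
Computing: 5040 − 2880 + 720 − 96 + 6 = 2790.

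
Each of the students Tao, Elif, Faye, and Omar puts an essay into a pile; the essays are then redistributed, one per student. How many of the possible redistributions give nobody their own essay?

This is the derangement count D_4: permutations of 4 items with no fixed point.
By inclusion–exclusion this is Σ_{j=0}^{4} (−1)^j C(4,j)·(4−j)!.
Computing: 24 − 24 + 12 − 4 + 1 = 9.

9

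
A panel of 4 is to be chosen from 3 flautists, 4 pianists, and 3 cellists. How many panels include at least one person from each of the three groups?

Unrestricted: C(10,4) = 210 ways to pick any 4 of the 10.
Subtract selections that omit an entire group: no flautists → C(7,4) = 35; no pianists → C(6,4) = 15; no cellists → C(7,4) = 35.
Add back selections omitting two groups (i.e. drawn from a single group): C(3,4) + C(4,4) + C(3,4) = 1.
By inclusion–exclusion: 210 − 85 + 1 = 126.

126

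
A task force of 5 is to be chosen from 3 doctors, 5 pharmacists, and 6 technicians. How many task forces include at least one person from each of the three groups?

Total 5-person selections from all 14: C(14,5) = 2002.
Selections missing a whole group: no doctors → C(11,5) = 462; no pharmacists → C(9,5) = 126; no technicians → C(8,5) = 56.
Add back selections omitting two groups (i.e. drawn from a single group): C(3,5) + C(5,5) + C(6,5) = 7.
By inclusion–exclusion: 2002 − 644 + 7 = 1365.

1365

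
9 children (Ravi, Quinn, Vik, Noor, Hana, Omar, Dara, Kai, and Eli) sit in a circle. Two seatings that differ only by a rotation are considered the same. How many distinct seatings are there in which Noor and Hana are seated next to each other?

10080

Treat {Noor, Hana} as one unit (2 internal orders) and seat the resulting 8 units around the table: (7)! circular arrangements.
So 2 × (7)! = 2 × 5040 = 10080.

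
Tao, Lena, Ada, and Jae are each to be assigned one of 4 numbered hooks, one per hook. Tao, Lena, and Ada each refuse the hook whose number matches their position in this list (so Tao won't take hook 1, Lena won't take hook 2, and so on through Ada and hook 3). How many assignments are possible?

Let Aᵢ (for i ∈ {1, 2, 3}) be the placements that put person i in their forbidden hook. Any j of these fix j positions, leaving (4−j)! ways to fill the rest, and there are C(3,j) ways to pick which j.
By inclusion–exclusion, the number of valid placements is Σ_{j=0}^{3} (−1)^j C(3,j)·(4−j)!.
Computing: 24 − 18 + 6 − 1 = 11.

11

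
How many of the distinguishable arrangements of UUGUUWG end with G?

Fix G in the last position and arrange the remaining 6 letters.
Those 6 letters have U appearing 4 times, giving (6)!/(4!) = 30.

30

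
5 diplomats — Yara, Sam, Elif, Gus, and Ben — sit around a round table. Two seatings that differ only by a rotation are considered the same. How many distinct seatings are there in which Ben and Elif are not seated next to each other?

All circular seatings of 5 people number (4)! = 24.
Seatings with Ben beside Elif: treat them as a block with 2 internal orders, giving 2 × (3)! = 12.
Subtracting, 24 − 12 = 12.

12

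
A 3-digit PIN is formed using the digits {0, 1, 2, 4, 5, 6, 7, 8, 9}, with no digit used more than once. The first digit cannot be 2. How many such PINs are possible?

448

The first digit has 9−1 = 8 choices (anything except 2).
The remaining 2 digits are filled from the other 8 symbols without repetition: 8 × 7 = 56.
Total: 8 × 56 = 448.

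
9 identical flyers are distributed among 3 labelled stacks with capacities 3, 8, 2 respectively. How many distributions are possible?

11

Ignoring the caps, the number of non-negative solutions to x_1+…+x_3 = 9 is C(11,2) = 55.
Subtract solutions that violate a single cap (substitute x_i' = x_i − (cap_i+1)): x_1 ≥ 4 gives C(7,2) = 21; x_2 ≥ 9 gives C(2,2) = 1; x_3 ≥ 3 gives C(8,2) = 28. Together 50.
Add back pairs where two caps are both exceeded: 0 + 6 + 0 = 6.
By inclusion–exclusion the count is 55 − 50 + 6 = 11.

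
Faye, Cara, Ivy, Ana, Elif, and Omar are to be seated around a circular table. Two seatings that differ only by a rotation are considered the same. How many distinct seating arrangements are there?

120

Around a circle, 6 distinct people have 6!/6 = (5)! = 120 rotationally distinct seatings.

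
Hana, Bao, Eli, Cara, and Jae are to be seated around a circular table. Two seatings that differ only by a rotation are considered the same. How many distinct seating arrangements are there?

24

Seat Hana anywhere (absorbing the rotational symmetry), then permute the other 4: (4)! = 24.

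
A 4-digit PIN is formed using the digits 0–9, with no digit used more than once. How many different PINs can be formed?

With no repetition, fill the 4 digits in order: 10 choices, then 9, down to 7.
10 × 9 × 8 × 7 = 5040.

5040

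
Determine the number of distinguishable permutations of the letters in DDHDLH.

The 6 letters of DDHDLH have repeats: D appearing 3 times and H appearing twice.
So there are 6! / (3!·2!) = 60 distinguishable arrangements.

60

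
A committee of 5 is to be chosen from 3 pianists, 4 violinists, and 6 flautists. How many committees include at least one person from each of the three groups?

Total 5-person selections from all 13: C(13,5) = 1287.
Subtract selections that omit an entire group: no pianists → C(10,5) = 252; no violinists → C(9,5) = 126; no flautists → C(7,5) = 21.
Add back selections omitting two groups (i.e. drawn from a single group): C(3,5) + C(4,5) + C(6,5) = 6.
By inclusion–exclusion: 1287 − 399 + 6 = 894.

894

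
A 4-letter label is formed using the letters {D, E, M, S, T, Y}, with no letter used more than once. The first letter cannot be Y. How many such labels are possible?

The first letter has 6−1 = 5 choices (anything except Y).
The remaining 3 letters are filled from the other 5 symbols without repetition: 5 × 4 × 3 = 60.
Total: 5 × 60 = 300.

300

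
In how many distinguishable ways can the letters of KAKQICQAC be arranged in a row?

Letter multiplicities in KAKQICQAC: A×2, C×2, I×1, K×2, Q×2.
The number of distinct arrangements is 9!/(2!·2!·2!·2!) = 362880/16 = 22680.

22680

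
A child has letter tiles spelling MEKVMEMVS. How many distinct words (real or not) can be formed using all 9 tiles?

MEKVMEMVS has 9 letters with E appearing twice, M appearing 3 times, and V appearing twice.
So there are 9! / (3!·2!·2!) = 15120 distinguishable arrangements.

15120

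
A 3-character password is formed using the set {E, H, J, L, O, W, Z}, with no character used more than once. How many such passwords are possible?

Choose and order 3 of the 7 symbols: the first character has 7 options, the next 6, then 5.
7 × 6 × 5 = 210.

210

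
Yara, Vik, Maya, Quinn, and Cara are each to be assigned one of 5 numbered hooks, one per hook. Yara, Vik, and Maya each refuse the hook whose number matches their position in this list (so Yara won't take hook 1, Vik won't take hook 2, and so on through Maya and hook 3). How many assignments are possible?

Let Aᵢ (for i ∈ {1, 2, 3}) be the placements that put person i in their forbidden hook. Any j of these fix j positions, leaving (5−j)! ways to fill the rest, and there are C(3,j) ways to pick which j.
By inclusion–exclusion, the number of valid placements is Σ_{j=0}^{3} (−1)^j C(3,j)·(5−j)!.
Computing: 120 − 72 + 18 − 2 = 64.

64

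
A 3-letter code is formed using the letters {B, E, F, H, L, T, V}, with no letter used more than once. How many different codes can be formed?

210

This is a permutation of 3 out of 7: P(7,3) = 7!/4!.
That product is 7 × 6 × 5 = 210.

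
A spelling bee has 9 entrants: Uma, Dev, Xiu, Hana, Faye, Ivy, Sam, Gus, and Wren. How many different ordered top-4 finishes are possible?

3024

There are 9 choices for 1st place, 8 for 2nd, and so on down to 6 for position 4.
That gives 9 × 8 × 7 × 6 = 3024.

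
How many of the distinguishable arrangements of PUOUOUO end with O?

Fix O in the last position and arrange the remaining 6 letters.
Those 6 letters have O appearing twice and U appearing 3 times, giving (6)!/(3!·2!) = 60.

60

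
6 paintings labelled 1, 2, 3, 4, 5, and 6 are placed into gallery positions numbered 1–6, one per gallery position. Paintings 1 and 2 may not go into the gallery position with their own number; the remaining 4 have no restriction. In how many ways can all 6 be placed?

504

Let Aᵢ (for i ∈ {1, 2}) be the placements that put painting i in its forbidden gallery position. Any j of these fix j positions, leaving (6−j)! ways to fill the rest, and there are C(2,j) ways to pick which j.
By inclusion–exclusion, the number of valid placements is Σ_{j=0}^{2} (−1)^j C(2,j)·(6−j)!.
Computing: 720 − 240 + 24 = 504.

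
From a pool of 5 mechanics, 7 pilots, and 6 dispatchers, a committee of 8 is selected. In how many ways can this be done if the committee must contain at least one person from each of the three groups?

41811

Total 8-person selections from all 18: C(18,8) = 43758.
Subtract selections that omit an entire group: no mechanics → C(13,8) = 1287; no pilots → C(11,8) = 165; no dispatchers → C(12,8) = 495.
Add back selections omitting two groups (i.e. drawn from a single group): C(5,8) + C(7,8) + C(6,8) = 0.
By inclusion–exclusion: 43758 − 1947 + 0 = 41811.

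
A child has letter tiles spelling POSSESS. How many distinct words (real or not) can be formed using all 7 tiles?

The 7 letters of POSSESS have repeats: S appearing 4 times.
So there are 7! / (4!) = 210 distinguishable arrangements.

210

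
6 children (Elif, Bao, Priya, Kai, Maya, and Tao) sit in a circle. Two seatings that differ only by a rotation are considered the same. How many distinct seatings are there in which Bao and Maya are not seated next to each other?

Without the restriction there are (5)! = 120 seatings.
Seatings with Bao beside Maya: treat them as a block with 2 internal orders, giving 2 × (4)! = 48.
Subtracting, 120 − 48 = 72.

72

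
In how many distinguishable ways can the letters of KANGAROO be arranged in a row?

Letter multiplicities in KANGAROO: A×2, G×1, K×1, N×1, O×2, R×1.
Dividing 8! = 40320 by 2!·2! = 4 for the repeated letters gives 10080.

10080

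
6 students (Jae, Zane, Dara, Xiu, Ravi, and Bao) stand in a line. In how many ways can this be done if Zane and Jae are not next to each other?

Of the 6! = 720 arrangements, those with Zane and Jae adjacent number 2 × 5! = 240 (treat the pair as a block with 2 internal orders).
So 720 − 240 = 480 arrangements keep them apart.

480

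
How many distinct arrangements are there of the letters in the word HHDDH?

Letter multiplicities in HHDDH: D×2, H×3.
So there are 5! / (3!·2!) = 10 distinguishable arrangements.

10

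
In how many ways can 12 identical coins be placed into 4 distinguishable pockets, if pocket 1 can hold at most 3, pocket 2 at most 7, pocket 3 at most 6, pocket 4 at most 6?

Ignoring the caps, the number of non-negative solutions to x_1+…+x_4 = 12 is C(15,3) = 455.
Subtract solutions that violate a single cap (substitute x_i' = x_i − (cap_i+1)): x_1 ≥ 4 gives C(11,3) = 165; x_2 ≥ 8 gives C(7,3) = 35; x_3 ≥ 7 gives C(8,3) = 56; x_4 ≥ 7 gives C(8,3) = 56. Together 312.
Add back pairs where two caps are both exceeded: 1 + 4 + 4 + 0 + 0 + 0 = 9.
By inclusion–exclusion the count is 455 − 312 + 9 = 152.

152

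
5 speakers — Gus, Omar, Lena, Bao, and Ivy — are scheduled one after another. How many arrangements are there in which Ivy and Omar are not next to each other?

There are 5! = 120 arrangements in all. If Ivy and Omar are adjacent, merging them into one block gives 2·(4)! = 48 arrangements.
Complementary counting: 120 − 48 = 72.

72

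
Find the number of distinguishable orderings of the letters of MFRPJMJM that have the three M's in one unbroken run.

360

Treat the 3 copies of M as a single block. The multiset to arrange is then {MMM, F, J, J, P, R}, 6 items in all.
That gives (6)!/(2!) = 360 arrangements.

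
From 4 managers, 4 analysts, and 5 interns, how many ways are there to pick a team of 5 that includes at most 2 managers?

1134

Split by how many managers are chosen (0 through 2).
Sum: C(4,0)·C(9,5) + C(4,1)·C(9,4) + C(4,2)·C(9,3) = 126 + 504 + 504 = 1134.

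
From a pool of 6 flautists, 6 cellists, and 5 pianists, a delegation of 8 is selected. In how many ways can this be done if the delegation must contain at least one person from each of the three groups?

23485

Total 8-person selections from all 17: C(17,8) = 24310.
Subtract selections that omit an entire group: no flautists → C(11,8) = 165; no cellists → C(11,8) = 165; no pianists → C(12,8) = 495.
Add back selections omitting two groups (i.e. drawn from a single group): C(6,8) + C(6,8) + C(5,8) = 0.
By inclusion–exclusion: 24310 − 825 + 0 = 23485.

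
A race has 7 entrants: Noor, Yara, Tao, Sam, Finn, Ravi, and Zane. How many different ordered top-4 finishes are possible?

840

This is an ordered selection of 4 from 7: P(7,4).
That gives 7 × 6 × 5 × 4 = 840.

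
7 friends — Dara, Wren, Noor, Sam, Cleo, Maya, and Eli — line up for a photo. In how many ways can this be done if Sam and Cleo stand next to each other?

1440

Treat {Sam, Cleo} as a single unit. There are 6 units to order, and the pair itself can be ordered 2 ways.
So the count is 2·(6)! = 1440.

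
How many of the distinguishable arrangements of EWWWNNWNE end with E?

With the last slot taken by E, it remains to arrange the other 8 letters (WWWNNWNE).
Those 8 letters have N appearing 3 times and W appearing 4 times, giving (8)!/(4!·3!) = 280.

280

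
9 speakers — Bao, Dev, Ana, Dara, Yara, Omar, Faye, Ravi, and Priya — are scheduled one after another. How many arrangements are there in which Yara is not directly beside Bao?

Of the 9! = 362880 arrangements, those with Yara and Bao adjacent number 2 × 8! = 80640 (treat the pair as a block with 2 internal orders).
So 362880 − 80640 = 282240 arrangements keep them apart.

282240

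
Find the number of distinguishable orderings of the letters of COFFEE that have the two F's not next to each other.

Total arrangements of COFFEE: 6!/(2!·2!) = 180.
Arrangements with the F's together: treat FF as one letter, giving (5)!/(2!) = 60.
Hence 180 − 60 = 120.

120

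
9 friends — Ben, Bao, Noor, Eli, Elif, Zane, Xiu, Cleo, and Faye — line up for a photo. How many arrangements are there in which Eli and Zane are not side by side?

There are 9! = 362880 arrangements in all. If Eli and Zane are adjacent, merging them into one block gives 2·(8)! = 80640 arrangements.
So 362880 − 80640 = 282240 arrangements keep them apart.

282240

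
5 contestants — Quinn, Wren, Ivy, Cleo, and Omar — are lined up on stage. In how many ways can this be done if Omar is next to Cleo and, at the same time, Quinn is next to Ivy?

24

Treat {Omar,Cleo} as one block (2 orders) and {Quinn,Ivy} as another (2 orders).
That leaves 3 units to arrange: 2 × 2 × 3! = 4 × 6 = 24.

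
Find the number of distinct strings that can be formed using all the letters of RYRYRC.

60

The 6 letters of RYRYRC have repeats: R appearing 3 times and Y appearing twice.
The number of distinct arrangements is 6!/(3!·2!) = 720/12 = 60.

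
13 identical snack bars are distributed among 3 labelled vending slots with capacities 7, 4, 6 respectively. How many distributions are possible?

Without the upper bounds there are C(15,2) = 105 ways to split 13 among 3 vending slots.
Subtract solutions that violate a single cap (substitute x_i' = x_i − (cap_i+1)): x_1 ≥ 8 gives C(7,2) = 21; x_2 ≥ 5 gives C(10,2) = 45; x_3 ≥ 7 gives C(8,2) = 28. Together 94.
Add back pairs where two caps are both exceeded: 1 + 0 + 3 = 4.
By inclusion–exclusion the count is 105 − 94 + 4 = 15.

15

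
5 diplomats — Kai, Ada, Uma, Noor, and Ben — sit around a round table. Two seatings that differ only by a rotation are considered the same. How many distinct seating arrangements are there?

24

Around a circle, 5 distinct people have 5!/5 = (4)! = 24 rotationally distinct seatings.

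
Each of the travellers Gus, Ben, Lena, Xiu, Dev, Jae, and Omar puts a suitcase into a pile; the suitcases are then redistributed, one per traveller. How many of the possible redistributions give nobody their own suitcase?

Count assignments avoiding every fixed point. For any j of the 7 travellers fixed to their own suitcase, the other 7−j can be arranged in (7−j)! ways.
By inclusion–exclusion this is Σ_{j=0}^{7} (−1)^j C(7,j)·(7−j)!.
Computing: 5040 − 5040 + 2520 − 840 + 210 − 42 + 7 − 1 = 1854.

1854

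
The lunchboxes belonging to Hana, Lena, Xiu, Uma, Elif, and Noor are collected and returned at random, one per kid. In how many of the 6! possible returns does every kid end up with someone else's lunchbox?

265

Count assignments avoiding every fixed point. For any j of the 6 kids fixed to their own lunchbox, the other 6−j can be arranged in (6−j)! ways.
By inclusion–exclusion this is Σ_{j=0}^{6} (−1)^j C(6,j)·(6−j)!.
Computing: 720 − 720 + 360 − 120 + 30 − 6 + 1 = 265.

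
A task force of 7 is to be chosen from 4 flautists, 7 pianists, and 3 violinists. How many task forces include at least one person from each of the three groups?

With no constraint there are C(14,7) = 3432 possible selections.
Selections missing a whole group: no flautists → C(10,7) = 120; no pianists → C(7,7) = 1; no violinists → C(11,7) = 330.
Add back selections omitting two groups (i.e. drawn from a single group): C(4,7) + C(7,7) + C(3,7) = 1.
By inclusion–exclusion: 3432 − 451 + 1 = 2982.

2982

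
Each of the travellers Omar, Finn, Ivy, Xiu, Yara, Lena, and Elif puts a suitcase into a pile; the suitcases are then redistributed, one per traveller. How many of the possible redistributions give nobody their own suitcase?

1854

This is the derangement count D_7: permutations of 7 items with no fixed point.
By inclusion–exclusion this is Σ_{j=0}^{7} (−1)^j C(7,j)·(7−j)!.
Computing: 5040 − 5040 + 2520 − 840 + 210 − 42 + 7 − 1 = 1854.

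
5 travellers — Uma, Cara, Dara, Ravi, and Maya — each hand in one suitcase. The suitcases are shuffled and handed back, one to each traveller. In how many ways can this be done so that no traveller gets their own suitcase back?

44

This is the derangement count D_5: permutations of 5 items with no fixed point.
By inclusion–exclusion this is Σ_{j=0}^{5} (−1)^j C(5,j)·(5−j)!.
Computing: 120 − 120 + 60 − 20 + 5 − 1 = 44.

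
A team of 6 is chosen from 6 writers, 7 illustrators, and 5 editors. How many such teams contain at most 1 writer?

5676

Split by how many writers are chosen (0 through 1).
Sum: C(6,0)·C(12,6) + C(6,1)·C(12,5) = 924 + 4752 = 5676.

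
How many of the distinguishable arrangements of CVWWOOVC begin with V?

630

Fix V in the first position and arrange the remaining 7 letters.
Those 7 letters have C appearing twice, O appearing twice, and W appearing twice, giving (7)!/(2!·2!·2!) = 630.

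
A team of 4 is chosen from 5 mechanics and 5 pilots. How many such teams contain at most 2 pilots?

Split by how many pilots are chosen (0 through 2).
Sum: C(5,0)·C(5,4) + C(5,1)·C(5,3) + C(5,2)·C(5,2) = 5 + 50 + 100 = 155.

155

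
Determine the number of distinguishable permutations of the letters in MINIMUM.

MINIMUM has 7 letters with I appearing twice and M appearing 3 times.
The number of distinct arrangements is 7!/(3!·2!) = 5040/12 = 420.

420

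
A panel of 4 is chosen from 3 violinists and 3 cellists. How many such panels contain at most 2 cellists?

12

Split by how many cellists are chosen (0 through 2).
Sum: C(3,0)·C(3,4) + C(3,1)·C(3,3) + C(3,2)·C(3,2) = 0 + 3 + 9 = 12.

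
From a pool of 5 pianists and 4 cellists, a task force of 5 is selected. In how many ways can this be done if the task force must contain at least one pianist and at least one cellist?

Unrestricted: C(9,5) = 126 ways to pick any 5 of the 9.
Subtract selections that omit an entire group: no pianists → C(4,5) = 0; no cellists → C(5,5) = 1.
Both groups omitted at once is impossible, so 126 − 1 = 125.

125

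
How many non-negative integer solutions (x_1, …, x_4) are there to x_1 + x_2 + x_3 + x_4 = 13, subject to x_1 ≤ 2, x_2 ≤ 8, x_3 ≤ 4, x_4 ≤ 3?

By stars and bars, unrestricted non-negative solutions to x_1+…+x_4 = 13 number C(13+3,3) = 560.
Subtract solutions that violate a single cap (substitute x_i' = x_i − (cap_i+1)): x_1 ≥ 3 gives C(13,3) = 286; x_2 ≥ 9 gives C(7,3) = 35; x_3 ≥ 5 gives C(11,3) = 165; x_4 ≥ 4 gives C(12,3) = 220. Together 706.
Add back pairs where two caps are both exceeded: 4 + 56 + 84 + 0 + 1 + 35 = 180.
Subtract triples: 0 + 0 + 4 + 0 = 4.
By inclusion–exclusion the count is 560 − 706 + 180 − 4 = 30.

30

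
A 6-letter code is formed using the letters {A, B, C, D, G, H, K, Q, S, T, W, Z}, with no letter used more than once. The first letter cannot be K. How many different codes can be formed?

The first letter has 12−1 = 11 choices (anything except K).
The remaining 5 letters are filled from the other 11 symbols without repetition: 11 × 10 × 9 × 8 × 7 = 55440.
Total: 11 × 55440 = 609840.

609840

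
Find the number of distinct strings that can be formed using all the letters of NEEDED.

60

NEEDED has 6 letters with D appearing twice and E appearing 3 times.
Dividing 6! = 720 by 3!·2! = 12 for the repeated letters gives 60.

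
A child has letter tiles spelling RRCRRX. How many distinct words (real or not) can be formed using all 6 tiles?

30

The 6 letters of RRCRRX have repeats: R appearing 4 times.
Dividing 6! = 720 by 4! = 24 for the repeated letters gives 30.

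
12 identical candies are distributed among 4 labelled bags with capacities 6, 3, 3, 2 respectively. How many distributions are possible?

Without the upper bounds there are C(15,3) = 455 ways to split 12 among 4 bags.
Subtract solutions that violate a single cap (substitute x_i' = x_i − (cap_i+1)): x_1 ≥ 7 gives C(8,3) = 56; x_2 ≥ 4 gives C(11,3) = 165; x_3 ≥ 4 gives C(11,3) = 165; x_4 ≥ 3 gives C(12,3) = 220. Together 606.
Add back pairs where two caps are both exceeded: 4 + 4 + 10 + 35 + 56 + 56 = 165.
Subtract triples: 0 + 0 + 0 + 4 = 4.
By inclusion–exclusion the count is 455 − 606 + 165 − 4 = 10.

10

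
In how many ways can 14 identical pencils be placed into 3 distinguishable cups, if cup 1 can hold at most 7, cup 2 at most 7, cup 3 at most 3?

By stars and bars, unrestricted non-negative solutions to x_1+…+x_3 = 14 number C(14+2,2) = 120.
Subtract solutions that violate a single cap (substitute x_i' = x_i − (cap_i+1)): x_1 ≥ 8 gives C(8,2) = 28; x_2 ≥ 8 gives C(8,2) = 28; x_3 ≥ 4 gives C(12,2) = 66. Together 122.
Add back pairs where two caps are both exceeded: 0 + 6 + 6 = 12.
By inclusion–exclusion the count is 120 − 122 + 12 = 10.

10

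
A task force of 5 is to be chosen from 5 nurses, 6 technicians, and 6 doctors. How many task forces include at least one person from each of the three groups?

4485

Total 5-person selections from all 17: C(17,5) = 6188.
Selections missing a whole group: no nurses → C(12,5) = 792; no technicians → C(11,5) = 462; no doctors → C(11,5) = 462.
Add back selections omitting two groups (i.e. drawn from a single group): C(5,5) + C(6,5) + C(6,5) = 13.
By inclusion–exclusion: 6188 − 1716 + 13 = 4485.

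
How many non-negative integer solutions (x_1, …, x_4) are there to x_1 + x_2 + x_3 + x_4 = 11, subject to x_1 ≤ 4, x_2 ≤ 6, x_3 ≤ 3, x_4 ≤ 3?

47

Ignoring the caps, the number of non-negative solutions to x_1+…+x_4 = 11 is C(14,3) = 364.
Subtract solutions that violate a single cap (substitute x_i' = x_i − (cap_i+1)): x_1 ≥ 5 gives C(9,3) = 84; x_2 ≥ 7 gives C(7,3) = 35; x_3 ≥ 4 gives C(10,3) = 120; x_4 ≥ 4 gives C(10,3) = 120. Together 359.
Add back pairs where two caps are both exceeded: 0 + 10 + 10 + 1 + 1 + 20 = 42.
By inclusion–exclusion the count is 364 − 359 + 42 = 47.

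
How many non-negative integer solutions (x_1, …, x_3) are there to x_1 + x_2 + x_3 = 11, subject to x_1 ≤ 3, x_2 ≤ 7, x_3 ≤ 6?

18

Ignoring the caps, the number of non-negative solutions to x_1+…+x_3 = 11 is C(13,2) = 78.
Subtract solutions that violate a single cap (substitute x_i' = x_i − (cap_i+1)): x_1 ≥ 4 gives C(9,2) = 36; x_2 ≥ 8 gives C(5,2) = 10; x_3 ≥ 7 gives C(6,2) = 15. Together 61.
Add back pairs where two caps are both exceeded: 0 + 1 + 0 = 1.
By inclusion–exclusion the count is 78 − 61 + 1 = 18.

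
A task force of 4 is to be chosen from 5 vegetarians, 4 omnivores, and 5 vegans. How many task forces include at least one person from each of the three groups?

550

With no constraint there are C(14,4) = 1001 possible selections.
Selections missing a whole group: no vegetarians → C(9,4) = 126; no omnivores → C(10,4) = 210; no vegans → C(9,4) = 126.
Add back selections omitting two groups (i.e. drawn from a single group): C(5,4) + C(4,4) + C(5,4) = 11.
By inclusion–exclusion: 1001 − 462 + 11 = 550.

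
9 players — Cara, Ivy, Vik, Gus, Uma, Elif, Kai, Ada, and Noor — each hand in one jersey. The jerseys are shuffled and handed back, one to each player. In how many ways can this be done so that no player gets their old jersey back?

Count assignments avoiding every fixed point. For any j of the 9 players fixed to their old jersey, the other 9−j can be arranged in (9−j)! ways.
By inclusion–exclusion this is Σ_{j=0}^{9} (−1)^j C(9,j)·(9−j)!.
Computing: 362880 − 362880 + 181440 − 60480 + 15120 − 3024 + 504 − 72 + 9 − 1 = 133496.

133496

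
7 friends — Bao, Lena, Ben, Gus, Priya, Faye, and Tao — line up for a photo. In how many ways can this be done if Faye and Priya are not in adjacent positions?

Of the 7! = 5040 arrangements, those with Faye and Priya adjacent number 2 × 6! = 1440 (treat the pair as a block with 2 internal orders).
So 5040 − 1440 = 3600 arrangements keep them apart.

3600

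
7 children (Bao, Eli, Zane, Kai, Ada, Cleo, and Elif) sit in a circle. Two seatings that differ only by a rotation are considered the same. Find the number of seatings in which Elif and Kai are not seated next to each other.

480

Without the restriction there are (6)! = 720 seatings.
Seatings with Elif beside Kai: treat them as a block with 2 internal orders, giving 2 × (5)! = 240.
Subtracting, 720 − 240 = 480.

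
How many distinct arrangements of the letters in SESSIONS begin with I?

Fix I in the first position and arrange the remaining 7 letters.
Those 7 letters have S appearing 4 times, giving (7)!/(4!) = 210.

210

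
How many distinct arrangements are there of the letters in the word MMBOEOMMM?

Letter multiplicities in MMBOEOMMM: B×1, E×1, M×5, O×2.
So there are 9! / (5!·2!) = 1512 distinguishable arrangements.

1512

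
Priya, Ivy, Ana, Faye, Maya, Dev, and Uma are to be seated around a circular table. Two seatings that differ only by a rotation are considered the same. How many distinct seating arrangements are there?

Around a circle, 7 distinct people have 7!/7 = (6)! = 720 rotationally distinct seatings.

720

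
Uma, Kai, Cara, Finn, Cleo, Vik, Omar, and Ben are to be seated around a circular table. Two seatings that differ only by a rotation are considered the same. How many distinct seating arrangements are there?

Seat Uma anywhere (absorbing the rotational symmetry), then permute the other 7: (7)! = 5040.

5040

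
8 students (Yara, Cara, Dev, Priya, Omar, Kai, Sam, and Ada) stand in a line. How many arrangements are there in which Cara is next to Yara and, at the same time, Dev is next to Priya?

Treat {Cara,Yara} as one block (2 orders) and {Dev,Priya} as another (2 orders).
That leaves 6 units to arrange: 2 × 2 × 6! = 4 × 720 = 2880.

2880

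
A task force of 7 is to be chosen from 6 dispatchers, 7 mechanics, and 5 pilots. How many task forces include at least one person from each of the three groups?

28987

With no constraint there are C(18,7) = 31824 possible selections.
Subtract selections that omit an entire group: no dispatchers → C(12,7) = 792; no mechanics → C(11,7) = 330; no pilots → C(13,7) = 1716.
Add back selections omitting two groups (i.e. drawn from a single group): C(6,7) + C(7,7) + C(5,7) = 1.
By inclusion–exclusion: 31824 − 2838 + 1 = 28987.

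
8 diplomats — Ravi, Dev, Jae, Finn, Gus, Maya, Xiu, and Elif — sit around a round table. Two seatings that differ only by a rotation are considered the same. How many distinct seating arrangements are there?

Around a circle, 8 distinct people have 8!/8 = (7)! = 5040 rotationally distinct seatings.

5040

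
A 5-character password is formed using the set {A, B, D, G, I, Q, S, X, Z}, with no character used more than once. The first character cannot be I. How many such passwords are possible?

13440

The first character has 9−1 = 8 choices (anything except I).
The remaining 4 characters are filled from the other 8 symbols without repetition: 8 × 7 × 6 × 5 = 1680.
Total: 8 × 1680 = 13440.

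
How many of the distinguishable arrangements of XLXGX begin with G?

4

Fix G in the first position and arrange the remaining 4 letters.
Those 4 letters have X appearing 3 times, giving (4)!/(3!) = 4.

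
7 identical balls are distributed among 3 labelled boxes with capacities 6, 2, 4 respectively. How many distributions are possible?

14

Without the upper bounds there are C(9,2) = 36 ways to split 7 among 3 boxes.
Subtract solutions that violate a single cap (substitute x_i' = x_i − (cap_i+1)): x_1 ≥ 7 gives C(2,2) = 1; x_2 ≥ 3 gives C(6,2) = 15; x_3 ≥ 5 gives C(4,2) = 6. Together 22.
No two caps can be exceeded simultaneously, so the pair terms are all 0.
By inclusion–exclusion the count is 36 − 22 + 0 = 14.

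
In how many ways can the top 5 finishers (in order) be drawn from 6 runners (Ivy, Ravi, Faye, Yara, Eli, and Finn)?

720

There are 6 choices for 1st place, 5 for 2nd, and so on down to 2 for position 5.
That gives 6 × 5 × 4 × 3 × 2 = 720.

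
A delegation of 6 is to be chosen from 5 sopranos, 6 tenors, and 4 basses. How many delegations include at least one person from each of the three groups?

Unrestricted: C(15,6) = 5005 ways to pick any 6 of the 15.
Selections missing a whole group: no sopranos → C(10,6) = 210; no tenors → C(9,6) = 84; no basses → C(11,6) = 462.
Add back selections omitting two groups (i.e. drawn from a single group): C(5,6) + C(6,6) + C(4,6) = 1.
By inclusion–exclusion: 5005 − 756 + 1 = 4250.

4250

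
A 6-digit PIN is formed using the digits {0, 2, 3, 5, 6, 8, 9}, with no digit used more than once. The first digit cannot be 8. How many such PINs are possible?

The first digit has 7−1 = 6 choices (anything except 8).
The remaining 5 digits are filled from the other 6 symbols without repetition: 6 × 5 × 4 × 3 × 2 = 720.
Total: 6 × 720 = 4320.

4320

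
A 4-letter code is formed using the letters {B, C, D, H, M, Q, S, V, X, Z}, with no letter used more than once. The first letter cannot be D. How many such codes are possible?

4536

The first letter has 10−1 = 9 choices (anything except D).
The remaining 3 letters are filled from the other 9 symbols without repetition: 9 × 8 × 7 = 504.
Total: 9 × 504 = 4536.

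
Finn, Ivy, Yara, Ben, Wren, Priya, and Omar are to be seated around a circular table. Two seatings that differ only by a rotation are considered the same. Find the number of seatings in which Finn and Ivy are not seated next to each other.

480

All circular seatings of 7 people number (6)! = 720.
Those with Finn next to Ivy: fuse the pair into one unit and seat 6 units around a circle — 2·(5)! = 240.
Subtracting, 720 − 240 = 480.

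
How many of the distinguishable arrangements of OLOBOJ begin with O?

60

With the first slot taken by O, it remains to arrange the other 5 letters (LOBOJ).
Those 5 letters have O appearing twice, giving (5)!/(2!) = 60.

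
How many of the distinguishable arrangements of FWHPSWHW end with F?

Fix F in the last position and arrange the remaining 7 letters.
Those 7 letters have H appearing twice and W appearing 3 times, giving (7)!/(3!·2!) = 420.

420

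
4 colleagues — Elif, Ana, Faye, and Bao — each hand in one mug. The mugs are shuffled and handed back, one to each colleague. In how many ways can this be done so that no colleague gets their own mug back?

This is the derangement count D_4: permutations of 4 items with no fixed point.
By inclusion–exclusion this is Σ_{j=0}^{4} (−1)^j C(4,j)·(4−j)!.
Computing: 24 − 24 + 12 − 4 + 1 = 9.

9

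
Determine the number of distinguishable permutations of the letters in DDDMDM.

DDDMDM has 6 letters with D appearing 4 times and M appearing twice.
Dividing 6! = 720 by 4!·2! = 48 for the repeated letters gives 15.

15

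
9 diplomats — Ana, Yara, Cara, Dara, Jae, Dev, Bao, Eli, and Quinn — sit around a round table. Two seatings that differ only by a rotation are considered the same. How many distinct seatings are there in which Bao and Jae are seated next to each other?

10080

Glue Bao and Jae into a block (2 internal orders). Seating 8 units around a circle gives (7)! arrangements.
So 2 × (7)! = 2 × 5040 = 10080.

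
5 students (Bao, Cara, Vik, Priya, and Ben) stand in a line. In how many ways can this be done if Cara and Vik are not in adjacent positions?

There are 5! = 120 arrangements in all. If Cara and Vik are adjacent, merging them into one block gives 2·(4)! = 48 arrangements.
Complementary counting: 120 − 48 = 72.

72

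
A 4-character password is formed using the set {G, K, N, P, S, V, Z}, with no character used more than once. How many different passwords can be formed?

This is a permutation of 4 out of 7: P(7,4) = 7!/3!.
That product is 7 × 6 × 5 × 4 = 840.

840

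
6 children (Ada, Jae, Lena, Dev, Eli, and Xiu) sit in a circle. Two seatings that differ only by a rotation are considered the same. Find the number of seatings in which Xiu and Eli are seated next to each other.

Glue Xiu and Eli into a block (2 internal orders). Seating 5 units around a circle gives (4)! arrangements.
So 2 × (4)! = 2 × 24 = 48.

48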